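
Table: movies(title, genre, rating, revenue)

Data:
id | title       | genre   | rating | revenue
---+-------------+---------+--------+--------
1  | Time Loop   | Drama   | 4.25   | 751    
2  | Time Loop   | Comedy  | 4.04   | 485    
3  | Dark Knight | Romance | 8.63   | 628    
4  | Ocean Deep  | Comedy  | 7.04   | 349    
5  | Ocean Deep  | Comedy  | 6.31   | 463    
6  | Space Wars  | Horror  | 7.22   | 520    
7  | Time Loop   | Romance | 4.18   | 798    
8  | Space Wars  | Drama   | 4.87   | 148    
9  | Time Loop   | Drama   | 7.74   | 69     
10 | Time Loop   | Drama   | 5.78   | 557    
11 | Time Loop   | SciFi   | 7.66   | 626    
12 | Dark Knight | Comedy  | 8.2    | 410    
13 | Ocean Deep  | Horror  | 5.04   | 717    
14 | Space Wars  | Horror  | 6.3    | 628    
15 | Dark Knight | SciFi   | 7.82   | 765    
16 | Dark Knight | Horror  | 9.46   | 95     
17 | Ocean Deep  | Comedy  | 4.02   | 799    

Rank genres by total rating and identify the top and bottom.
SELECT genre, SUM(rating)
FROM movies
GROUP BY genre
ORDER BY SUM(rating)

All groups:
  Romance: 12.81
  SciFi: 15.48
  Drama: 22.64
  Horror: 28.02
  Comedy: 29.61

Highest: Comedy (29.61)
Lowest: Romance (12.81)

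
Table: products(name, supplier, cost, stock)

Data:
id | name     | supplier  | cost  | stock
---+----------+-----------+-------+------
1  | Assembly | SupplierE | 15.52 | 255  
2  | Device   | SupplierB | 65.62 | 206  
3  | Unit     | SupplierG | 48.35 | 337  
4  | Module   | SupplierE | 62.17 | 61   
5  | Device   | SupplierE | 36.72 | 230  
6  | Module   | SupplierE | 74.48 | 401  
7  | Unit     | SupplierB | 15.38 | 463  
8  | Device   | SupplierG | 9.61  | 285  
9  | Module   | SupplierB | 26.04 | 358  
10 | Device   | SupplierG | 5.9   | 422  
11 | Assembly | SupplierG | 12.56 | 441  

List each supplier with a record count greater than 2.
SELECT supplier, COUNT(*) as cnt
FROM products
GROUP BY supplier
HAVING COUNT(*) > 2

Result:
  SupplierB: 3
  SupplierE: 4
  SupplierG: 4

Note: HAVING filters groups after aggregation, WHERE filters rows before.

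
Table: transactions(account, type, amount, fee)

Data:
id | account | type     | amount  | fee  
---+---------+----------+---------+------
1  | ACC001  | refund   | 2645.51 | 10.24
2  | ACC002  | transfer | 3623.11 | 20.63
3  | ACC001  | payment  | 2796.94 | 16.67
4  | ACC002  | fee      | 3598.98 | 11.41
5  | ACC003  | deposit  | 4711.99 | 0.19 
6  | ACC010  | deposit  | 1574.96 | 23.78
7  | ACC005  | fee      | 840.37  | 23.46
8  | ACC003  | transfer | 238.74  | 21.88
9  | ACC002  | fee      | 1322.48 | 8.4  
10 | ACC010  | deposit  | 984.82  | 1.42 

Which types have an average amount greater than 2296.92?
SELECT type, AVG(amount)
FROM transactions
GROUP BY type
HAVING AVG(amount) > 2296.92

Result:
  deposit: avg=2423.92
  payment: avg=2796.94
  refund: avg=2645.51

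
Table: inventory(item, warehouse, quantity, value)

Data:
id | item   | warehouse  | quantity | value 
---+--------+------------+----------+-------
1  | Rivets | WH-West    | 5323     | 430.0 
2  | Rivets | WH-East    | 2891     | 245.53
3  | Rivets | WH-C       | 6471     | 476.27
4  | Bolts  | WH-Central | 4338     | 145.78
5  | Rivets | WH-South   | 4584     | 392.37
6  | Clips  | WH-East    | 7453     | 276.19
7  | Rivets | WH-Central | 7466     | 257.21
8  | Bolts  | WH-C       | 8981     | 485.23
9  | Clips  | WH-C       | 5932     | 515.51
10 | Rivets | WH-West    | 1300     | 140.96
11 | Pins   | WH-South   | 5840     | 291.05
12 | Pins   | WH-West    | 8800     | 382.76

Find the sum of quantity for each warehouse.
SELECT warehouse, SUM(quantity) as result
FROM inventory
GROUP BY warehouse

Result:
  WH-C: 21384
  WH-Central: 11804
  WH-East: 10344
  WH-South: 10424
  WH-West: 15423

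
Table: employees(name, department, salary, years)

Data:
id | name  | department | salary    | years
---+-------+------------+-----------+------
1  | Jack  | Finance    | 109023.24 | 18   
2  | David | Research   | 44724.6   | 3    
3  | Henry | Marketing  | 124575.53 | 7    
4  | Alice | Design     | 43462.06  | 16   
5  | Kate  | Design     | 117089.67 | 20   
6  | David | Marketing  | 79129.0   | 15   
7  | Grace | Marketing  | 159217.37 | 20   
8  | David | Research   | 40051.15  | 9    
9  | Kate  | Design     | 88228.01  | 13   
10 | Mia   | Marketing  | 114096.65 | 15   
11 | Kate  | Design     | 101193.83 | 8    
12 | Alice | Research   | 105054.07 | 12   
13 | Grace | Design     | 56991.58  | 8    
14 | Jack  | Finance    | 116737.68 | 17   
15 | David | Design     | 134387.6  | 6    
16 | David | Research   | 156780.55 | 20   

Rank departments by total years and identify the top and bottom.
SELECT department, SUM(years)
FROM employees
GROUP BY department
ORDER BY SUM(years)

All groups:
  Finance: 35
  Research: 44
  Marketing: 57
  Design: 71

Highest: Design (71)
Lowest: Finance (35)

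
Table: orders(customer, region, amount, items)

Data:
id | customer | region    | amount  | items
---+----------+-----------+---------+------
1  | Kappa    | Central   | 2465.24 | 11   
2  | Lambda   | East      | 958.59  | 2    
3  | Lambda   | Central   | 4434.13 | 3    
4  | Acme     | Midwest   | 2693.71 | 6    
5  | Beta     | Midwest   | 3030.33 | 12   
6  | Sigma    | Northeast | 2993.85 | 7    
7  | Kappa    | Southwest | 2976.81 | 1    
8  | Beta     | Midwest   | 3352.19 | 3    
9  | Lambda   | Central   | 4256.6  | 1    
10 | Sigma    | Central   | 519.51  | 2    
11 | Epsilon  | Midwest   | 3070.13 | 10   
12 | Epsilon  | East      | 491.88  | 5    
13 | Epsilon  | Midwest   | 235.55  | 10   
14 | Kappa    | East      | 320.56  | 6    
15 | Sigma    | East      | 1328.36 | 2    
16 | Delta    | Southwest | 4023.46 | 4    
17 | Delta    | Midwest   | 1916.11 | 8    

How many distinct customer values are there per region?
SELECT region, COUNT(DISTINCT customer)
FROM orders
GROUP BY region

Result:
  Central: 3 distinct
  East: 4 distinct
  Midwest: 4 distinct
  Northeast: 1 distinct
  Southwest: 2 distinct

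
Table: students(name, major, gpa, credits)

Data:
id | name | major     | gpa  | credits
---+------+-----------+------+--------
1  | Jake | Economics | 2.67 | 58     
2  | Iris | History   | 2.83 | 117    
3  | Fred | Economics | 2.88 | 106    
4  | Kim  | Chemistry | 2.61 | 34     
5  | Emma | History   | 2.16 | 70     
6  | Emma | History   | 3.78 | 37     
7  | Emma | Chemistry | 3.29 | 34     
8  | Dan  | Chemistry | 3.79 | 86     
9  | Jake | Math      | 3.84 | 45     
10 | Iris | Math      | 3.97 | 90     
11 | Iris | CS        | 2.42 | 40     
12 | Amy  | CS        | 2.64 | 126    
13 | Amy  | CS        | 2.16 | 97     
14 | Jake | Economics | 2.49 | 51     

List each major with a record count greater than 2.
SELECT major, COUNT(*) as cnt
FROM students
GROUP BY major
HAVING COUNT(*) > 2

Result:
  CS: 3
  Chemistry: 3
  Economics: 3
  History: 3

Note: HAVING filters groups after aggregation, WHERE filters rows before.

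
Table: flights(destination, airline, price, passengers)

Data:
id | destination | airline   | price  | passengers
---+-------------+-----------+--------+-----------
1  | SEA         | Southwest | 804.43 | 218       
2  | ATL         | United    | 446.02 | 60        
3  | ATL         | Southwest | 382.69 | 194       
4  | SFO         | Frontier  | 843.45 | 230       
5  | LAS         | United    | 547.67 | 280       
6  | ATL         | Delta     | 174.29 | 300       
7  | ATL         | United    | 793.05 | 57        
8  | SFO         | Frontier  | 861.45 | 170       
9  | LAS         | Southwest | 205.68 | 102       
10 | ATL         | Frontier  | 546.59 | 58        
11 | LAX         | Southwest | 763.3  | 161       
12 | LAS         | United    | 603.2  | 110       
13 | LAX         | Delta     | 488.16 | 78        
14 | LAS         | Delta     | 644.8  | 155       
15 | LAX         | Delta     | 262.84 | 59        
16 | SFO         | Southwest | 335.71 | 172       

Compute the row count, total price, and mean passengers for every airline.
SELECT airline,
       COUNT(*) as cnt,
       SUM(price) as total_price,
       AVG(passengers) as avg_passengers
FROM flights
GROUP BY airline

Result:
  Delta: 4 records, 1570.09 total price, 148.00 avg passengers
  Frontier: 3 records, 2251.49 total price, 152.67 avg passengers
  Southwest: 5 records, 2491.81 total price, 169.40 avg passengers
  United: 4 records, 2389.94 total price, 126.75 avg passengers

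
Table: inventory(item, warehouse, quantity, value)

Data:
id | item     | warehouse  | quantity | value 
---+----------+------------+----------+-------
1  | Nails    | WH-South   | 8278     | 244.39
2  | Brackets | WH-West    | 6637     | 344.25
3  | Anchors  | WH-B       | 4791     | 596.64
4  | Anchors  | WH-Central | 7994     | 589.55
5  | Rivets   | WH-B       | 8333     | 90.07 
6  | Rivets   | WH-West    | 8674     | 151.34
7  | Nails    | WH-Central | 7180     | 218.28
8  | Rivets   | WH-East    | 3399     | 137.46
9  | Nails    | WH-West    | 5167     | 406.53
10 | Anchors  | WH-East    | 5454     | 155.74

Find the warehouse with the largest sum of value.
SELECT warehouse, SUM(value) as val
FROM inventory
GROUP BY warehouse
ORDER BY val DESC
LIMIT 1

Result: WH-West with sum(value) = 902.12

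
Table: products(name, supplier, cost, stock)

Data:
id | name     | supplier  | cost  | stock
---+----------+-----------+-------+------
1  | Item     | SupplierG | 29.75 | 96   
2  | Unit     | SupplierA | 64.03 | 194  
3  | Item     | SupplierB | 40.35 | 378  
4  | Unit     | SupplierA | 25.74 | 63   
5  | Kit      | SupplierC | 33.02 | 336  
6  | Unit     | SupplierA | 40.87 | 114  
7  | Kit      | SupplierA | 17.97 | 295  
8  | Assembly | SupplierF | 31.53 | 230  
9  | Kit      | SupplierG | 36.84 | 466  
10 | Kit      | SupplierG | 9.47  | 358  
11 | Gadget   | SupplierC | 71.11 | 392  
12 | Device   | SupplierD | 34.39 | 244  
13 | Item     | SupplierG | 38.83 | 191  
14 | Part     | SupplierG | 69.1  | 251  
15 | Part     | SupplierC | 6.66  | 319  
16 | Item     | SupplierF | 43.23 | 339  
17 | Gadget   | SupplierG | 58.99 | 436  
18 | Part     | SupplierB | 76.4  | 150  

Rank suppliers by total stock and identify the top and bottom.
SELECT supplier, SUM(stock)
FROM products
GROUP BY supplier
ORDER BY SUM(stock)

All groups:
  SupplierD: 244
  SupplierB: 528
  SupplierF: 569
  SupplierA: 666
  SupplierC: 1047
  SupplierG: 1798

Highest: SupplierG (1798)
Lowest: SupplierD (244)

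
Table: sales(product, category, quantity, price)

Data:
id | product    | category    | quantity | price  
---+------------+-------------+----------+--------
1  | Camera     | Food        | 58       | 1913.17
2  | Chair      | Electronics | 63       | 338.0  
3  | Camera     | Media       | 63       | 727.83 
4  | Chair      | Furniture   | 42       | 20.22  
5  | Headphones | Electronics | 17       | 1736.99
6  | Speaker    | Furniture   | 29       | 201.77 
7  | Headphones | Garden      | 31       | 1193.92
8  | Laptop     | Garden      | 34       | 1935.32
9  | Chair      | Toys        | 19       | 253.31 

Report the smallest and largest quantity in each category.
SELECT category, MIN(quantity), MAX(quantity)
FROM sales
GROUP BY category

Result:
  Electronics: min=17, max=63
  Food: min=58, max=58
  Furniture: min=29, max=42
  Garden: min=31, max=34
  Media: min=63, max=63
  Toys: min=19, max=19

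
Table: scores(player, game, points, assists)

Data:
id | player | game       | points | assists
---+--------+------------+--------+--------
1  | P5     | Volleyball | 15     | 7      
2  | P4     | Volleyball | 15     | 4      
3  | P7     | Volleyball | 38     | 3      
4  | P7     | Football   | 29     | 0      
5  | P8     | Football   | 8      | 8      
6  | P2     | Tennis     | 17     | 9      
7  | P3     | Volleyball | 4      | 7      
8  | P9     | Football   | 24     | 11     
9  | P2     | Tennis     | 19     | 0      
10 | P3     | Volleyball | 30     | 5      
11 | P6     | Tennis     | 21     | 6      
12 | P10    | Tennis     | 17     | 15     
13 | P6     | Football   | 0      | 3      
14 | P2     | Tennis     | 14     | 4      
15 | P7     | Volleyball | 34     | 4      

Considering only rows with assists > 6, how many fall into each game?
SELECT game, COUNT(*)
FROM scores
WHERE assists > 6
GROUP BY game

Note: WHERE filters rows before grouping.

Result:
  Football: 2
  Tennis: 2
  Volleyball: 2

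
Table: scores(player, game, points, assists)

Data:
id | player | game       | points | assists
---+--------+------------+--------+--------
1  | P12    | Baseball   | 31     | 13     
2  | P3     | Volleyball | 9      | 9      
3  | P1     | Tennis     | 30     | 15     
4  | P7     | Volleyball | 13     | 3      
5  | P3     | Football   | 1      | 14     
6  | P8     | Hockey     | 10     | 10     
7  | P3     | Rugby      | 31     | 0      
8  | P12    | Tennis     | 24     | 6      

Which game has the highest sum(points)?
SELECT game, SUM(points) as val
FROM scores
GROUP BY game
ORDER BY val DESC
LIMIT 1

Result: Tennis with sum(points) = 54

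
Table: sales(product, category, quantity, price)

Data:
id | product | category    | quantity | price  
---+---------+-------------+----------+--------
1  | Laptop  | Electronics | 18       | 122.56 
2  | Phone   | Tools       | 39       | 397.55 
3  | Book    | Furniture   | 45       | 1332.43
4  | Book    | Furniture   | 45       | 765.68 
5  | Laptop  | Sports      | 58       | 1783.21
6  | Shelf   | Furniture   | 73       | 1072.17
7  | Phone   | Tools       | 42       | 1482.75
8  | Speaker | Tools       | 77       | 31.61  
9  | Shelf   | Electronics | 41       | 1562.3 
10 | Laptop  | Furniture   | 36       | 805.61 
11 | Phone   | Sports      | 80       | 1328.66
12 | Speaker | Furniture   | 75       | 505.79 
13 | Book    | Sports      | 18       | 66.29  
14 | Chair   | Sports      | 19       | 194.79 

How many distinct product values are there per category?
SELECT category, COUNT(DISTINCT product)
FROM sales
GROUP BY category

Result:
  Electronics: 2 distinct
  Furniture: 4 distinct
  Sports: 4 distinct
  Tools: 2 distinct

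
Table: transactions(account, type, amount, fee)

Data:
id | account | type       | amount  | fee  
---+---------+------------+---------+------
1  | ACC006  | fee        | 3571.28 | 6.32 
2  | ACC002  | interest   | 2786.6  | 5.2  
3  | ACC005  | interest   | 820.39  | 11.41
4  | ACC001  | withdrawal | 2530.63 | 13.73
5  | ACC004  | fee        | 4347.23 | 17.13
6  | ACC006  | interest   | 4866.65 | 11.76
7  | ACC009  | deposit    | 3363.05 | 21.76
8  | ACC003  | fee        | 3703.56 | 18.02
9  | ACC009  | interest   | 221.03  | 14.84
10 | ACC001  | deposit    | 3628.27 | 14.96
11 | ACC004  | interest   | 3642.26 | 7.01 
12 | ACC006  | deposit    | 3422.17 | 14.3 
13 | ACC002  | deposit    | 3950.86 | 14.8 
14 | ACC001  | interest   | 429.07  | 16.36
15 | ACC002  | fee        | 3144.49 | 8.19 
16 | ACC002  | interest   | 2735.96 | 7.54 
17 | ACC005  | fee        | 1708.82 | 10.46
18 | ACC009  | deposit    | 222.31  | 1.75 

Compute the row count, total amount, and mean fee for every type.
SELECT type,
       COUNT(*) as cnt,
       SUM(amount) as total_amount,
       AVG(fee) as avg_fee
FROM transactions
GROUP BY type

Result:
  deposit: 5 records, 14586.66 total amount, 13.51 avg fee
  fee: 5 records, 16475.38 total amount, 12.02 avg fee
  interest: 7 records, 15501.96 total amount, 10.59 avg fee
  withdrawal: 1 records, 2530.63 total amount, 13.73 avg fee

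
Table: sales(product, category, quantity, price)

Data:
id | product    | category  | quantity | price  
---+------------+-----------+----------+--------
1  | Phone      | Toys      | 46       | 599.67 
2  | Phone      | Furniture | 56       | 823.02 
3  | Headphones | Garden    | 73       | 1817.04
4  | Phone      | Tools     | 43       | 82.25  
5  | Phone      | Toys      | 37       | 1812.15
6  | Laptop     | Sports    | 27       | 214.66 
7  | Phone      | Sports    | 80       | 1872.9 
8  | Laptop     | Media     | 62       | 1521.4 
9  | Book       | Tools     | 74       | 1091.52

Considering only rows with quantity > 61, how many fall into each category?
SELECT category, COUNT(*)
FROM sales
WHERE quantity > 61
GROUP BY category

Note: WHERE filters rows before grouping.

Result:
  Garden: 1
  Media: 1
  Sports: 1
  Tools: 1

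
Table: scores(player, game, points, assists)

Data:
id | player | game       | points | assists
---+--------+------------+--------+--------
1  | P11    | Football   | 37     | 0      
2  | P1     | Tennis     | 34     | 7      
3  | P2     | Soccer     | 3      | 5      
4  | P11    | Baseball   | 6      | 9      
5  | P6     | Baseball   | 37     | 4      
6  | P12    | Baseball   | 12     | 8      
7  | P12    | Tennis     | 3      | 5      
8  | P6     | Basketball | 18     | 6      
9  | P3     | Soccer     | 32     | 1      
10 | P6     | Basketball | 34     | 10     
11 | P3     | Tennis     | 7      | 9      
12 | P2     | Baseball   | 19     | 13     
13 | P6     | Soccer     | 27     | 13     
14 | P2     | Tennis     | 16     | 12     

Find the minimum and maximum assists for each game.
SELECT game, MIN(assists), MAX(assists)
FROM scores
GROUP BY game

Result:
  Baseball: min=4, max=13
  Basketball: min=6, max=10
  Football: min=0, max=0
  Soccer: min=1, max=13
  Tennis: min=5, max=12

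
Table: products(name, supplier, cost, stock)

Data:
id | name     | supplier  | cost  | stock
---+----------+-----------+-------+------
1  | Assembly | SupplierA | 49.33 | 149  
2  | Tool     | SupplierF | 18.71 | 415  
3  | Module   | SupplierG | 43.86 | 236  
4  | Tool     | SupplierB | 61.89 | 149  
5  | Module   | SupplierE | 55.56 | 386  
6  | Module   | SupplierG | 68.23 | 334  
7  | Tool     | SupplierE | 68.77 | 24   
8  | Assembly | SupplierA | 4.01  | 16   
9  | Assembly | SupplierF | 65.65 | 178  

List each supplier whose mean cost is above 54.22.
SELECT supplier, AVG(cost)
FROM products
GROUP BY supplier
HAVING AVG(cost) > 54.22

Result:
  SupplierB: avg=61.89
  SupplierE: avg=62.17
  SupplierG: avg=56.05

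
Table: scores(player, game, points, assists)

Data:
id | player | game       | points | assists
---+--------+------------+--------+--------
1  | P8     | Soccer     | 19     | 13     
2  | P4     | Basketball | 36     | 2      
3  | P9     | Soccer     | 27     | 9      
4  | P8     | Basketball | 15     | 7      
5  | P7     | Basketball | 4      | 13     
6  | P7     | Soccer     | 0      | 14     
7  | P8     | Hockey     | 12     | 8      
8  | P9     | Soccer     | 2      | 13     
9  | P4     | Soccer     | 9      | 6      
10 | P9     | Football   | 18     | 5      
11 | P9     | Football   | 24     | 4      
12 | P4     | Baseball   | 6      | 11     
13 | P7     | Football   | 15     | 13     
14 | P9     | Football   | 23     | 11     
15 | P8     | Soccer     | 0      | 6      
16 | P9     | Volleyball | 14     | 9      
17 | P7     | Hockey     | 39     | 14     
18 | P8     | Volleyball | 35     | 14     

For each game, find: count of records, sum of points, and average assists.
SELECT game,
       COUNT(*) as cnt,
       SUM(points) as total_points,
       AVG(assists) as avg_assists
FROM scores
GROUP BY game

Result:
  Baseball: 1 records, 6 total points, 11.00 avg assists
  Basketball: 3 records, 55 total points, 7.33 avg assists
  Football: 4 records, 80 total points, 8.25 avg assists
  Hockey: 2 records, 51 total points, 11.00 avg assists
  Soccer: 6 records, 57 total points, 10.17 avg assists
  Volleyball: 2 records, 49 total points, 11.50 avg assists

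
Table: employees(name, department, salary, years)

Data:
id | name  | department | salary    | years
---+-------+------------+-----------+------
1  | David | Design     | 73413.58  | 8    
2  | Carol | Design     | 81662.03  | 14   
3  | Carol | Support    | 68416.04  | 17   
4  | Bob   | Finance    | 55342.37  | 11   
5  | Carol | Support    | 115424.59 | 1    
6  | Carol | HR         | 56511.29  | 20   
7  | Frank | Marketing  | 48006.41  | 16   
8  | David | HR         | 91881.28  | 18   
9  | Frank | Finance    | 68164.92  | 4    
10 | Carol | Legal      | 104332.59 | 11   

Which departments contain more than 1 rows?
SELECT department, COUNT(*) as cnt
FROM employees
GROUP BY department
HAVING COUNT(*) > 1

Result:
  Design: 2
  Finance: 2
  HR: 2
  Support: 2

Note: HAVING filters groups after aggregation, WHERE filters rows before.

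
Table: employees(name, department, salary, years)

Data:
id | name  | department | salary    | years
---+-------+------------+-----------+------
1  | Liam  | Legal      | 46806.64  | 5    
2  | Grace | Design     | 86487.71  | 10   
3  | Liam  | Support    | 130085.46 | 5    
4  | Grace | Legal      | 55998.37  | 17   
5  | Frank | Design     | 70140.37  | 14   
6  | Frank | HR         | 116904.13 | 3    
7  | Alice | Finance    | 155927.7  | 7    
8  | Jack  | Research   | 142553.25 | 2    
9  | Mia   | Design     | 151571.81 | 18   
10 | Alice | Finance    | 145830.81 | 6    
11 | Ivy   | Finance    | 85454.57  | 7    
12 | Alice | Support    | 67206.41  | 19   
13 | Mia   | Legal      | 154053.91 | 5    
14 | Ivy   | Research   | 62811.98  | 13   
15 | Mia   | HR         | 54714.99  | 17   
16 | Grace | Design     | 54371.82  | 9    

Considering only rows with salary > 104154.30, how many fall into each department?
SELECT department, COUNT(*)
FROM employees
WHERE salary > 104154.30
GROUP BY department

Note: WHERE filters rows before grouping.

Result:
  Design: 1
  Finance: 2
  HR: 1
  Legal: 1
  Research: 1
  Support: 1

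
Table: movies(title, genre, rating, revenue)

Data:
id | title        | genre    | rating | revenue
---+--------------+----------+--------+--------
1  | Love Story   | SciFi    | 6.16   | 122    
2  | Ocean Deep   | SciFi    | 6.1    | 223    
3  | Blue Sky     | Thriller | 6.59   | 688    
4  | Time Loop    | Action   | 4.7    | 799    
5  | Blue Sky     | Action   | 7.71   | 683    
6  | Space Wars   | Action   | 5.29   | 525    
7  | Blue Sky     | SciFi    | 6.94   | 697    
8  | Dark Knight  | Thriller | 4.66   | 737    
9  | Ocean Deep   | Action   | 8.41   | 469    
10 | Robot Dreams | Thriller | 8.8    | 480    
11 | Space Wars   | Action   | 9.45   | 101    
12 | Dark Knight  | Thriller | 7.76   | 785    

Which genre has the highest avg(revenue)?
SELECT genre, AVG(revenue) as val
FROM movies
GROUP BY genre
ORDER BY val DESC
LIMIT 1

Result: Thriller with avg(revenue) = 672.50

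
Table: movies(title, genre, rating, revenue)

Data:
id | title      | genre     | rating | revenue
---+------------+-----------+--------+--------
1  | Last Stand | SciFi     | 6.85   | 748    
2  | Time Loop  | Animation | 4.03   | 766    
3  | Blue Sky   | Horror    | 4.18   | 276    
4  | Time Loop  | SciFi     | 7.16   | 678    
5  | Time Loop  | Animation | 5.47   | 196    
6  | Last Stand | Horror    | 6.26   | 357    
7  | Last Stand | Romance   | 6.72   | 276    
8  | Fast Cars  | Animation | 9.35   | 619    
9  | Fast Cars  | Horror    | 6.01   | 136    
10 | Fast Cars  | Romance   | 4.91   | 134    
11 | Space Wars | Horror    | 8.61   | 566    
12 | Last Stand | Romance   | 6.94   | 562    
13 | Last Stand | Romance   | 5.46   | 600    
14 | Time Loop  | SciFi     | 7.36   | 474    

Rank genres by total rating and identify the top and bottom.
SELECT genre, SUM(rating)
FROM movies
GROUP BY genre
ORDER BY SUM(rating)

All groups:
  Animation: 18.85
  SciFi: 21.37
  Romance: 24.03
  Horror: 25.06

Highest: Horror (25.06)
Lowest: Animation (18.85)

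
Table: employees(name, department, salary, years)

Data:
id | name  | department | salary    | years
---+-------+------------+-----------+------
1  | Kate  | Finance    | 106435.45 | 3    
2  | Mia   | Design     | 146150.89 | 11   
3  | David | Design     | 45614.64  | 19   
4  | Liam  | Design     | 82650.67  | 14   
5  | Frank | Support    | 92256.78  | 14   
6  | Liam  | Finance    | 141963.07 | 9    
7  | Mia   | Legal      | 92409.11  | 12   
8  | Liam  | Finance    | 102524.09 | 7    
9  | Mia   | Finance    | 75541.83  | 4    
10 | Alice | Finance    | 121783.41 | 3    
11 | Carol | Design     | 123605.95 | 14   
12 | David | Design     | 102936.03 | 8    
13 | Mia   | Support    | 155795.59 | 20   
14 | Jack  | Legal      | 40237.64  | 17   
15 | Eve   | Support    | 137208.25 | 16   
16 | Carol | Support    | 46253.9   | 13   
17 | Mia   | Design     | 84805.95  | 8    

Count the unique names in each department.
SELECT department, COUNT(DISTINCT name)
FROM employees
GROUP BY department

Result:
  Design: 4 distinct
  Finance: 4 distinct
  Legal: 2 distinct
  Support: 4 distinct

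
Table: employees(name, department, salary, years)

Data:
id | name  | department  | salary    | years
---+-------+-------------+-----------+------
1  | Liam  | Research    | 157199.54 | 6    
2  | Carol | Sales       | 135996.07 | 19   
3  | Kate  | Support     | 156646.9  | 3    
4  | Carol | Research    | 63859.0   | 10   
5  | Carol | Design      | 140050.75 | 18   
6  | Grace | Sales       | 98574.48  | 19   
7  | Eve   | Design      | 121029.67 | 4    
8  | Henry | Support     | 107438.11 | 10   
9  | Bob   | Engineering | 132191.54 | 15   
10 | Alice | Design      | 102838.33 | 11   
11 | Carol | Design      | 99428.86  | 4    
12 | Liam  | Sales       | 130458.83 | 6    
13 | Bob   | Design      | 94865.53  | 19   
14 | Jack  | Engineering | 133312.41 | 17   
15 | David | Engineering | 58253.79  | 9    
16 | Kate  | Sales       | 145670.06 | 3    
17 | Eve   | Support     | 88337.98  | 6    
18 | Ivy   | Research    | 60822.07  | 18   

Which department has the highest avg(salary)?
SELECT department, AVG(salary) as val
FROM employees
GROUP BY department
ORDER BY val DESC
LIMIT 1

Result: Sales with avg(salary) = 127674.86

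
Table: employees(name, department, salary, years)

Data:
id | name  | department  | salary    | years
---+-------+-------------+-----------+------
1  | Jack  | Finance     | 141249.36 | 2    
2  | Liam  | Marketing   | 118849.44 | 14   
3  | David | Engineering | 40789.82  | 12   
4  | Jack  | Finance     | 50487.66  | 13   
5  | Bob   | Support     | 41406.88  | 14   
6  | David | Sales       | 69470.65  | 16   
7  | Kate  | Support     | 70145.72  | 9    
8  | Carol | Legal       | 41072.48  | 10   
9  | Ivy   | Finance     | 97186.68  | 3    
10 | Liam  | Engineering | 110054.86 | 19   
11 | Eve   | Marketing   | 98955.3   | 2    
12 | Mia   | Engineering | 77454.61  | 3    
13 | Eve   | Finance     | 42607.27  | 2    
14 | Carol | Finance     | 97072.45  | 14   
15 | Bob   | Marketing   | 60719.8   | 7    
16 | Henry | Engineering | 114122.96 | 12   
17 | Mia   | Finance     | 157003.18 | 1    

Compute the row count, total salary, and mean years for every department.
SELECT department,
       COUNT(*) as cnt,
       SUM(salary) as total_salary,
       AVG(years) as avg_years
FROM employees
GROUP BY department

Result:
  Engineering: 4 records, 342422.25 total salary, 11.50 avg years
  Finance: 6 records, 585606.60 total salary, 5.83 avg years
  Legal: 1 records, 41072.48 total salary, 10.00 avg years
  Marketing: 3 records, 278524.54 total salary, 7.67 avg years
  Sales: 1 records, 69470.65 total salary, 16.00 avg years
  Support: 2 records, 111552.60 total salary, 11.50 avg years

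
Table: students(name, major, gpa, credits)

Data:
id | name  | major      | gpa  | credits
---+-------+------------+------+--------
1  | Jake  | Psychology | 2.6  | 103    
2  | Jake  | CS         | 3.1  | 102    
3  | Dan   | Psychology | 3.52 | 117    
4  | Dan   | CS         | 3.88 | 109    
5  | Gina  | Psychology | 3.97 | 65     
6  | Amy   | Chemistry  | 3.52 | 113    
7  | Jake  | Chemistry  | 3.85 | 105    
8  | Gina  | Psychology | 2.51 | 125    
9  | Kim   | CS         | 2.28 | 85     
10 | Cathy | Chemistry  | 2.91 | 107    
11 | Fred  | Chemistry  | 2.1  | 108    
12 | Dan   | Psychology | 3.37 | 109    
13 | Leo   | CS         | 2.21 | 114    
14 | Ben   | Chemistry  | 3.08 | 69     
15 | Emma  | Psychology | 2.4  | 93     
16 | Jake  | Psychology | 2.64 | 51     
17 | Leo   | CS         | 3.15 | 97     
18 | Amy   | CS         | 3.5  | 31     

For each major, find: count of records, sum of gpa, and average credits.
SELECT major,
       COUNT(*) as cnt,
       SUM(gpa) as total_gpa,
       AVG(credits) as avg_credits
FROM students
GROUP BY major

Result:
  CS: 6 records, 18.12 total gpa, 89.67 avg credits
  Chemistry: 5 records, 15.46 total gpa, 100.40 avg credits
  Psychology: 7 records, 21.01 total gpa, 94.71 avg credits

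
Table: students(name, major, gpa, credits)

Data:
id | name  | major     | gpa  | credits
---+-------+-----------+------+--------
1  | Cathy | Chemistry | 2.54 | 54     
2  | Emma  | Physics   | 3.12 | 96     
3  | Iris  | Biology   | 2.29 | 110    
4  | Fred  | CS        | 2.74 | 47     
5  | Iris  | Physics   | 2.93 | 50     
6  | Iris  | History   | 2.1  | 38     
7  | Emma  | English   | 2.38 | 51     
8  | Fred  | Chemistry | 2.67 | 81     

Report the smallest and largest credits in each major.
SELECT major, MIN(credits), MAX(credits)
FROM students
GROUP BY major

Result:
  Biology: min=110, max=110
  CS: min=47, max=47
  Chemistry: min=54, max=81
  English: min=51, max=51
  History: min=38, max=38
  Physics: min=50, max=96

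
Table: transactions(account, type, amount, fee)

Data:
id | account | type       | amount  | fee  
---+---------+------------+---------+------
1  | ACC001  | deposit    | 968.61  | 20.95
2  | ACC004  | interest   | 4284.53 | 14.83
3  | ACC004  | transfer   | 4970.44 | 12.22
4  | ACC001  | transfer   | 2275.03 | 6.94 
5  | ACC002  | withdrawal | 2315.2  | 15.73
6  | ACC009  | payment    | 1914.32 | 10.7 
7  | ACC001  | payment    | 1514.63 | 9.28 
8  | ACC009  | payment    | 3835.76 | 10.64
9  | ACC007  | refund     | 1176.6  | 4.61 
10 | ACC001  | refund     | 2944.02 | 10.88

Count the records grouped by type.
SELECT type, COUNT(*) as count
FROM transactions
GROUP BY type

Result:
  deposit: 1
  interest: 1
  payment: 3
  refund: 2
  transfer: 2
  withdrawal: 1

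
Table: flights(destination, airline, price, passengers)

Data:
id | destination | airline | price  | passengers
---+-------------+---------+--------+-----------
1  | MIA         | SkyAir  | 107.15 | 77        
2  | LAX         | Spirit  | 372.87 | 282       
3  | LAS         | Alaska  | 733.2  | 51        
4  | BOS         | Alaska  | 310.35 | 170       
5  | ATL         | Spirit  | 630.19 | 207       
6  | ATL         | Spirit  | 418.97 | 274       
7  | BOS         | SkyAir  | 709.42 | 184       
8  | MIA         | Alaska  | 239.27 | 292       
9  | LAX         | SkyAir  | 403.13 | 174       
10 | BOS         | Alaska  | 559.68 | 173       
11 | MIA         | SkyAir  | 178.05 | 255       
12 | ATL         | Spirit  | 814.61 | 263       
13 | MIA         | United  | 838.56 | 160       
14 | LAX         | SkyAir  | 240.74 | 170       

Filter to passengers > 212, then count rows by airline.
SELECT airline, COUNT(*)
FROM flights
WHERE passengers > 212
GROUP BY airline

Note: WHERE filters rows before grouping.

Result:
  Alaska: 1
  SkyAir: 1
  Spirit: 3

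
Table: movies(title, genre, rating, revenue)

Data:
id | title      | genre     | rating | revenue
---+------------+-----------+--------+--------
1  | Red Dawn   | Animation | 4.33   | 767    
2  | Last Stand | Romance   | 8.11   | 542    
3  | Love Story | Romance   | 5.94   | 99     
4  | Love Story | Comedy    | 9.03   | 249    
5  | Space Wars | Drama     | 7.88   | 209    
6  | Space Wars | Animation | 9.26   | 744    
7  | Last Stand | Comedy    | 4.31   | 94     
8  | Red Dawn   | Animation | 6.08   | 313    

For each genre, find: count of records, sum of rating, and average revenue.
SELECT genre,
       COUNT(*) as cnt,
       SUM(rating) as total_rating,
       AVG(revenue) as avg_revenue
FROM movies
GROUP BY genre

Result:
  Animation: 3 records, 19.67 total rating, 608.00 avg revenue
  Comedy: 2 records, 13.34 total rating, 171.50 avg revenue
  Drama: 1 records, 7.88 total rating, 209.00 avg revenue
  Romance: 2 records, 14.05 total rating, 320.50 avg revenue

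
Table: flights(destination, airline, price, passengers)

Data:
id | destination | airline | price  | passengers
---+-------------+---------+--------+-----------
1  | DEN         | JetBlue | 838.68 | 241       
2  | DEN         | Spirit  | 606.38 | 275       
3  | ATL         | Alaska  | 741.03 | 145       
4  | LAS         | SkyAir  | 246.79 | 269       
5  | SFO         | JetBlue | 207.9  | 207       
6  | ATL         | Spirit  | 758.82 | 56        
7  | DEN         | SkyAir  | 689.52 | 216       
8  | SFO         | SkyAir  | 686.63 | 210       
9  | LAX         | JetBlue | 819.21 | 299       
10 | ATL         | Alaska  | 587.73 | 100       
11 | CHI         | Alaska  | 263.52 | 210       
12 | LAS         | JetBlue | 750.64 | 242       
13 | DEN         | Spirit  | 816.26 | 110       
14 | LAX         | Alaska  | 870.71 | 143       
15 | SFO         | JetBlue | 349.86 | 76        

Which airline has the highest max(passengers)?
SELECT airline, MAX(passengers) as val
FROM flights
GROUP BY airline
ORDER BY val DESC
LIMIT 1

Result: JetBlue with max(passengers) = 299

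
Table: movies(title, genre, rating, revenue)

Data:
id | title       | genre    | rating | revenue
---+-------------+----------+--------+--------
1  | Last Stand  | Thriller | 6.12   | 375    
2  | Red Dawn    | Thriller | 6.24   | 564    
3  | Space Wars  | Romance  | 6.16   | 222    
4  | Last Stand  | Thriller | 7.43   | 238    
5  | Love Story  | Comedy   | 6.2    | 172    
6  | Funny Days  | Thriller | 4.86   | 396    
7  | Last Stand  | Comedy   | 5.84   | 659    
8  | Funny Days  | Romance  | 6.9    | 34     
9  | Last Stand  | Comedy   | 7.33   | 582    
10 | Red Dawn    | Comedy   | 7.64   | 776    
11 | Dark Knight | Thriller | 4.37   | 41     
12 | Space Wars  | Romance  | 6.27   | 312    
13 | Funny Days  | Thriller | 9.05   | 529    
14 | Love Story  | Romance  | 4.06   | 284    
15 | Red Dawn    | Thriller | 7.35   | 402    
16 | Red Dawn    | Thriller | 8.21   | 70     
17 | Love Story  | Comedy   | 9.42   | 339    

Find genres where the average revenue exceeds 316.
SELECT genre, AVG(revenue)
FROM movies
GROUP BY genre
HAVING AVG(revenue) > 316

Result:
  Comedy: avg=505.60
  Thriller: avg=326.88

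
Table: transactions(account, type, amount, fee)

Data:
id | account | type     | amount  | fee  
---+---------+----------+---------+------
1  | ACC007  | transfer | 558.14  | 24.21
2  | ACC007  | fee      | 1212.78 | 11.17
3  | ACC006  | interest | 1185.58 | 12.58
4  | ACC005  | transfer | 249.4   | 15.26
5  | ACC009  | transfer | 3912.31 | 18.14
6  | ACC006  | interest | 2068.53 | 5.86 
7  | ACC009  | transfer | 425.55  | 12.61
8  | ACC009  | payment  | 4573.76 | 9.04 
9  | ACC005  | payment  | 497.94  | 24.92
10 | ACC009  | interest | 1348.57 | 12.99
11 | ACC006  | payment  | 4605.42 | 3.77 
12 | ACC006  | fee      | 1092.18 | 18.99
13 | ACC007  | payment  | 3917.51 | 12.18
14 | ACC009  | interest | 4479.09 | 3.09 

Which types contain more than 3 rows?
SELECT type, COUNT(*) as cnt
FROM transactions
GROUP BY type
HAVING COUNT(*) > 3

Result:
  interest: 4
  payment: 4
  transfer: 4

Note: HAVING filters groups after aggregation, WHERE filters rows before.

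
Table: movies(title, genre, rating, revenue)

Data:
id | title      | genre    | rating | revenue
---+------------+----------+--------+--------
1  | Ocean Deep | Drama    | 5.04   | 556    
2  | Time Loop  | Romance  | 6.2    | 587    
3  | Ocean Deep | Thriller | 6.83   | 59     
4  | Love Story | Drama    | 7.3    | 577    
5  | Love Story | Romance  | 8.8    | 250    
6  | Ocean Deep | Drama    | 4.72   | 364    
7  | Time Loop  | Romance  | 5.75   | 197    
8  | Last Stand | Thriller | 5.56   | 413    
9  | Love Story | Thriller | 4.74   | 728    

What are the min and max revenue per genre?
SELECT genre, MIN(revenue), MAX(revenue)
FROM movies
GROUP BY genre

Result:
  Drama: min=364, max=577
  Romance: min=197, max=587
  Thriller: min=59, max=728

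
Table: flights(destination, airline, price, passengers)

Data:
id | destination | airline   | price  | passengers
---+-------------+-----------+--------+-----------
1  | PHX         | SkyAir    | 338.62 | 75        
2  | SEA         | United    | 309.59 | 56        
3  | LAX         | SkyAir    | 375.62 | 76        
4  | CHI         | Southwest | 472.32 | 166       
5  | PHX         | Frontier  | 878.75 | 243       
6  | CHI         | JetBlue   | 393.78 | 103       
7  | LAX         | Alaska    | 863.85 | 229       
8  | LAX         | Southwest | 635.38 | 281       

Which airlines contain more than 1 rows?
SELECT airline, COUNT(*) as cnt
FROM flights
GROUP BY airline
HAVING COUNT(*) > 1

Result:
  SkyAir: 2
  Southwest: 2

Note: HAVING filters groups after aggregation, WHERE filters rows before.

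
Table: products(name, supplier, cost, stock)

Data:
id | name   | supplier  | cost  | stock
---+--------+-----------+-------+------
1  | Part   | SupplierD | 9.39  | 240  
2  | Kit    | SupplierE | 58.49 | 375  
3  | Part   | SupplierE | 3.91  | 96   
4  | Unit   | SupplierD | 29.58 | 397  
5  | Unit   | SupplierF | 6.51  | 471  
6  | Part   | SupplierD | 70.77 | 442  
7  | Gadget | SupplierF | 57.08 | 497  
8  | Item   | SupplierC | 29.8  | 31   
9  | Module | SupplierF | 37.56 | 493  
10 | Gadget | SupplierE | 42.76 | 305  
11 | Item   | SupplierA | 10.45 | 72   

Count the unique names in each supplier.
SELECT supplier, COUNT(DISTINCT name)
FROM products
GROUP BY supplier

Result:
  SupplierA: 1 distinct
  SupplierC: 1 distinct
  SupplierD: 2 distinct
  SupplierE: 3 distinct
  SupplierF: 3 distinct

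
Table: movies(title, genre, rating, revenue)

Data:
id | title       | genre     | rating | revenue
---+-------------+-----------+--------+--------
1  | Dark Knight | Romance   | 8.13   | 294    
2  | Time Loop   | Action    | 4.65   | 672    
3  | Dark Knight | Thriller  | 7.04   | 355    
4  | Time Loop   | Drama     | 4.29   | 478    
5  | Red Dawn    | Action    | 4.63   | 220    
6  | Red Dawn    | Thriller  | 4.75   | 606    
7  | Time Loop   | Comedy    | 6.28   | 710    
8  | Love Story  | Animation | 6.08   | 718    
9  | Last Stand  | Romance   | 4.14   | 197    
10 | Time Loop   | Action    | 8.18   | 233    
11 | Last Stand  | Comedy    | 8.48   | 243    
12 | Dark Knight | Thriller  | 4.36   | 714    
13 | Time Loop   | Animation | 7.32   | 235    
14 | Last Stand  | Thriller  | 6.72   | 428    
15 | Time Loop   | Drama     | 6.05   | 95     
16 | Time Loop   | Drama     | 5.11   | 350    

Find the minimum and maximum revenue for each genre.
SELECT genre, MIN(revenue), MAX(revenue)
FROM movies
GROUP BY genre

Result:
  Action: min=220, max=672
  Animation: min=235, max=718
  Comedy: min=243, max=710
  Drama: min=95, max=478
  Romance: min=197, max=294
  Thriller: min=355, max=714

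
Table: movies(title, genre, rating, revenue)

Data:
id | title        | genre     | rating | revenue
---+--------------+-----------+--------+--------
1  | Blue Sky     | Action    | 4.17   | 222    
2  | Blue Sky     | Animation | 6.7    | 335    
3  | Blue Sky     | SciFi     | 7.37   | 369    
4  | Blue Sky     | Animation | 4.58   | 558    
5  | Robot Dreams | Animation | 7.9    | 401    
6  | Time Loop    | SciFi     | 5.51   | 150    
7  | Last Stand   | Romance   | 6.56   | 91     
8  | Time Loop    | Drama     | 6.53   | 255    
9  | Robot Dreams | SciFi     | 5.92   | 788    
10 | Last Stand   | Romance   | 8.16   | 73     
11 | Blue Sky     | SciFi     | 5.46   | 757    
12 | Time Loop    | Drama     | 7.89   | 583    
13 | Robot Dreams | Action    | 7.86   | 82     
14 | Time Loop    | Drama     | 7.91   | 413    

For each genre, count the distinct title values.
SELECT genre, COUNT(DISTINCT title)
FROM movies
GROUP BY genre

Result:
  Action: 2 distinct
  Animation: 2 distinct
  Drama: 1 distinct
  Romance: 1 distinct
  SciFi: 3 distinct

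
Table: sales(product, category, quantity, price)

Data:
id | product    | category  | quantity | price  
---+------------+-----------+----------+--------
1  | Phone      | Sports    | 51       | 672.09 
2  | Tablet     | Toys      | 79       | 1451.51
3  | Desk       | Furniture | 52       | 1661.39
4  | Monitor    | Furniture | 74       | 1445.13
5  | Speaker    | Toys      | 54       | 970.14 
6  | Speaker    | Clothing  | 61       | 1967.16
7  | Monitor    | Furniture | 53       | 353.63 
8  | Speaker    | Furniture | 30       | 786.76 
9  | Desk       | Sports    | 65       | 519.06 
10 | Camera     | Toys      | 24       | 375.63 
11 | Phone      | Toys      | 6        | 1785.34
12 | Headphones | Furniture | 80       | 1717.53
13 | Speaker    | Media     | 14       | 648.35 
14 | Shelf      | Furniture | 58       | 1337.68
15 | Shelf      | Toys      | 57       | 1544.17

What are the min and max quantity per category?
SELECT category, MIN(quantity), MAX(quantity)
FROM sales
GROUP BY category

Result:
  Clothing: min=61, max=61
  Furniture: min=30, max=80
  Media: min=14, max=14
  Sports: min=51, max=65
  Toys: min=6, max=79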